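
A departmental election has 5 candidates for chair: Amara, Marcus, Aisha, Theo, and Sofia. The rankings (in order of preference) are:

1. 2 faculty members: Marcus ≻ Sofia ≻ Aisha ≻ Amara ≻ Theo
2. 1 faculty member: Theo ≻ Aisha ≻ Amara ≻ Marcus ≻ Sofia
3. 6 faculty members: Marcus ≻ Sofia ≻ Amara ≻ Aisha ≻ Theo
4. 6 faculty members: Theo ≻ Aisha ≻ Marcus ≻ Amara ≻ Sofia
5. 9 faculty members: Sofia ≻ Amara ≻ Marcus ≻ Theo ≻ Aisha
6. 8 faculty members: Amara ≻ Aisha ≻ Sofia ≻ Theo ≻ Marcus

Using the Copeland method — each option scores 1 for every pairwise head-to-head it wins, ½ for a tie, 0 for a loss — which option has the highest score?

Sofia

Amara: beats Marcus, Aisha, and Theo; loses to Sofia → score 3.
Marcus: beats Aisha and Theo; loses to Amara and Sofia → score 2.
Aisha: ties Theo; loses to Amara, Marcus, and Sofia → score 0.5.
Theo: ties Aisha; loses to Amara, Marcus, and Sofia → score 0.5.
Sofia: beats Amara, Marcus, Aisha, and Theo → score 4.
Sofia has the best pairwise record.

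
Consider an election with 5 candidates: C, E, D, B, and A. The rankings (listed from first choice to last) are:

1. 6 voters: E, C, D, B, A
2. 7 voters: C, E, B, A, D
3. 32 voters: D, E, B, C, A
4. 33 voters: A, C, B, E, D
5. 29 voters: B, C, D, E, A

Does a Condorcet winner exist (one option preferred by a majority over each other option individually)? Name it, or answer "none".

B vs C: 61–46 for B.
B vs E: 62–45 for B.
B vs D: 69–38 for B.
B vs A: 74–33 for B.
B beats every other option head-to-head.

B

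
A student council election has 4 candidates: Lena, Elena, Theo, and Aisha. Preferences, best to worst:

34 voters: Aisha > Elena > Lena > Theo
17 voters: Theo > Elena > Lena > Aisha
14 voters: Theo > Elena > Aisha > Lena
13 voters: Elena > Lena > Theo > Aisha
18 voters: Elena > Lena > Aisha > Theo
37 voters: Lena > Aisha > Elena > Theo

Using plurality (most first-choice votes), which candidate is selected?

First-place votes: Lena 37, Elena 31, Theo 31, Aisha 34.
Lena has the most first-place votes.

Lena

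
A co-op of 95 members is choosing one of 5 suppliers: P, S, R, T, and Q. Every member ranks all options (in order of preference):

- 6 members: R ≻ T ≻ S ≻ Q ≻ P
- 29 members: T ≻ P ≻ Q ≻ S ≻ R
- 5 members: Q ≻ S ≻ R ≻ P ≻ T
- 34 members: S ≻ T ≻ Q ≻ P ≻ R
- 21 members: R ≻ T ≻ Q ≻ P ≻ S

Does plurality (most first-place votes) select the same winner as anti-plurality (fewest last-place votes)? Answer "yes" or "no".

Plurality — first-place votes: P 0, S 34, R 27, T 29, Q 5. Winner: S.
Anti-plurality — last-place votes: P 6, S 21, R 63, T 5, Q 0. Winner: Q.
The two methods disagree.

no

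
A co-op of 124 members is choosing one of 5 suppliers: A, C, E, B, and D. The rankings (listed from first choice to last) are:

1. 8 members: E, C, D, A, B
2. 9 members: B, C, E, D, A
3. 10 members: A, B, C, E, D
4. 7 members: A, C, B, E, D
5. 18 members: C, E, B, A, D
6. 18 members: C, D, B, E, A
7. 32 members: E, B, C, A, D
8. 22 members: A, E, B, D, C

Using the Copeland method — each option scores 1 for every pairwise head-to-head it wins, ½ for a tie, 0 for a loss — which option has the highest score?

E

A: beats D; loses to C, E, and B → score 1.
C: beats A and D; ties E; loses to B → score 2.5.
E: beats A, B, and D; ties C → score 3.5.
B: beats A, C, and D; loses to E → score 3.
D: loses to A, C, E, and B → score 0.
E has the best pairwise record.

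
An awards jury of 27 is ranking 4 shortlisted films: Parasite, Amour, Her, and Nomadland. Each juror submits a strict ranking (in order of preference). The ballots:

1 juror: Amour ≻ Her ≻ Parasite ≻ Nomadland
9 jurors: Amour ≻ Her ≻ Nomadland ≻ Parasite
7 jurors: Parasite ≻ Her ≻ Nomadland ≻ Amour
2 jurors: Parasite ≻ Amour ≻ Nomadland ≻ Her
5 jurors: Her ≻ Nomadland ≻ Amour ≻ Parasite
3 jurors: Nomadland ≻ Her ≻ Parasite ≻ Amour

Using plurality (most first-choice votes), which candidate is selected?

Amour

First-place votes: Parasite 9, Amour 10, Her 5, Nomadland 3.
Amour has the most first-place votes.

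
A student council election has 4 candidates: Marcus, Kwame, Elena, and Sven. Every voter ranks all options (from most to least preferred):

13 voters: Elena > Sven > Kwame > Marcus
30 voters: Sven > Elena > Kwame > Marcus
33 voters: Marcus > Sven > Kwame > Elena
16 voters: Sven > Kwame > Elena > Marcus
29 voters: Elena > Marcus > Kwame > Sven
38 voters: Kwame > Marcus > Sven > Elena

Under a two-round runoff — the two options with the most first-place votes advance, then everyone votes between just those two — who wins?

Sven

Round 1 first-place votes: Marcus 33, Kwame 38, Elena 42, Sven 46.
Sven and Elena advance.
Runoff: Sven is preferred to Elena by 117 voters; Elena by 42.
Sven wins the runoff.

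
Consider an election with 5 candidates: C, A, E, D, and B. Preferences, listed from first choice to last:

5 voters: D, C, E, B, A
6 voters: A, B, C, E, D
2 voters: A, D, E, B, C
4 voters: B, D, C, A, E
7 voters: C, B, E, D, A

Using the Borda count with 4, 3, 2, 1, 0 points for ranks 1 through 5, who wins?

C

C: 5·3 + 6·2 + 2·0 + 4·2 + 7·4 = 63
A: 5·0 + 6·4 + 2·4 + 4·1 + 7·0 = 36
E: 5·2 + 6·1 + 2·2 + 4·0 + 7·2 = 34
D: 5·4 + 6·0 + 2·3 + 4·3 + 7·1 = 45
B: 5·1 + 6·3 + 2·1 + 4·4 + 7·3 = 62
C has the highest Borda score (63).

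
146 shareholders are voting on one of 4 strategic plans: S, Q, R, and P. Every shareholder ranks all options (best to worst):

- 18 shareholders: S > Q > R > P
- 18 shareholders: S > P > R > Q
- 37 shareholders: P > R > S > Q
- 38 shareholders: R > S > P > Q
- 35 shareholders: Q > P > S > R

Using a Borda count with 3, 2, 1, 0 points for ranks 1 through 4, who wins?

S

S: 18·3 + 18·3 + 37·1 + 38·2 + 35·1 = 256
Q: 18·2 + 18·0 + 37·0 + 38·0 + 35·3 = 141
R: 18·1 + 18·1 + 37·2 + 38·3 + 35·0 = 224
P: 18·0 + 18·2 + 37·3 + 38·1 + 35·2 = 255
S has the highest Borda score (256).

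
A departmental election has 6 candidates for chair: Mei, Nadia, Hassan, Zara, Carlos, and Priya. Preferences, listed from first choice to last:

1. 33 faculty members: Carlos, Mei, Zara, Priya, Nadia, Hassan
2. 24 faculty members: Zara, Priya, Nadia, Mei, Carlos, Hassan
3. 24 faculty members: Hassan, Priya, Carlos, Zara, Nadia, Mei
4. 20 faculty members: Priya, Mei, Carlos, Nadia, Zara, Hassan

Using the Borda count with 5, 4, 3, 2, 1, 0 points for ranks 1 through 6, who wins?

Mei: 33·4 + 24·2 + 24·0 + 20·4 = 260
Nadia: 33·1 + 24·3 + 24·1 + 20·2 = 169
Hassan: 33·0 + 24·0 + 24·5 + 20·0 = 120
Zara: 33·3 + 24·5 + 24·2 + 20·1 = 287
Carlos: 33·5 + 24·1 + 24·3 + 20·3 = 321
Priya: 33·2 + 24·4 + 24·4 + 20·5 = 358
Priya has the highest Borda score (358).

Priya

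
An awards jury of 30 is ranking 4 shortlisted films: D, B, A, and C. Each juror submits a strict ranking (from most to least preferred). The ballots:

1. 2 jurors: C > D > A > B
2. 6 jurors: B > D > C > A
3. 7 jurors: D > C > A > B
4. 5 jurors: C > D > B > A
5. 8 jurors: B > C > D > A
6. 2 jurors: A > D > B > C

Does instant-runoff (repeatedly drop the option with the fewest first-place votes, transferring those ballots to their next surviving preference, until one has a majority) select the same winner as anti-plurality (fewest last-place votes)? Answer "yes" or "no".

yes

Instant-runoff — R1 D 7, B 14, A 2, C 7 (A out); R2 D 9, B 14, C 7 (C out); R3 D 16, B 14 (D winner). Winner: D.
Anti-plurality — last-place votes: D 0, B 9, A 19, C 2. Winner: D.
The two methods agree.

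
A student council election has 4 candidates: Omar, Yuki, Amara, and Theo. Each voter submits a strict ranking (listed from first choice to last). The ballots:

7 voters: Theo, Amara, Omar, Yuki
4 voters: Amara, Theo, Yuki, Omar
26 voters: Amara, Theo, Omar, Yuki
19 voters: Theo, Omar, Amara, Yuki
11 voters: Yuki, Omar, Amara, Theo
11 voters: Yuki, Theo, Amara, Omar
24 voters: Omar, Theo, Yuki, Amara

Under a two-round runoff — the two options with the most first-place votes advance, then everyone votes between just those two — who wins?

Round 1 first-place votes: Omar 24, Yuki 22, Amara 30, Theo 26.
Amara and Theo advance.
Runoff: Amara is preferred to Theo by 41 voters; Theo by 61.
Theo wins the runoff.

Theo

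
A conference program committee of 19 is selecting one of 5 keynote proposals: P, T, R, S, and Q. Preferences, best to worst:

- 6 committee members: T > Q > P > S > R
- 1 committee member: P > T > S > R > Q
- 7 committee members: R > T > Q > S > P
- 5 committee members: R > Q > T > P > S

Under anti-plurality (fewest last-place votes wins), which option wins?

Last-place votes: P 7, T 0, R 6, S 5, Q 1.
T is ranked last by the fewest voters, so T wins.

T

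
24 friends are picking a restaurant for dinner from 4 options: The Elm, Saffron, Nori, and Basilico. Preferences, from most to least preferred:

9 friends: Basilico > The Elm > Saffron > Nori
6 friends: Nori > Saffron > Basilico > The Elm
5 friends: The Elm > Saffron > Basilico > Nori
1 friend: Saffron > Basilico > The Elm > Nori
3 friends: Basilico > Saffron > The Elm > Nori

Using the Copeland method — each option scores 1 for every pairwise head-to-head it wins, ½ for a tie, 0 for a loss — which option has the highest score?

The Elm: beats Saffron and Nori; loses to Basilico → score 2.
Saffron: beats Nori; ties Basilico; loses to The Elm → score 1.5.
Nori: loses to The Elm, Saffron, and Basilico → score 0.
Basilico: beats The Elm and Nori; ties Saffron → score 2.5.
Basilico has the best pairwise record.

Basilico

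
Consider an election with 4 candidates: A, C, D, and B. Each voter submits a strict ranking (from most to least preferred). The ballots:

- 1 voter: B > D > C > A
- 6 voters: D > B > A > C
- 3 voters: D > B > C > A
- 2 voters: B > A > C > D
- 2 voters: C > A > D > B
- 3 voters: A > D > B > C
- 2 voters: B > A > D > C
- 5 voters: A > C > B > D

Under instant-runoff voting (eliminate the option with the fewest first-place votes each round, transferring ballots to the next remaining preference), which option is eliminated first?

Round 1: A 8, C 2, D 9, B 5. Eliminate C.

C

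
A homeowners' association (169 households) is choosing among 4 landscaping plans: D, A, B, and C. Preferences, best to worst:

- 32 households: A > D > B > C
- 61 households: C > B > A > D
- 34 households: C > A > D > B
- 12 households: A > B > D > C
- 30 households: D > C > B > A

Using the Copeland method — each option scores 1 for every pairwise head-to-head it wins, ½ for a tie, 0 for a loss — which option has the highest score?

C

D: beats B; loses to A and C → score 1.
A: beats D; loses to B and C → score 1.
B: beats A; loses to D and C → score 1.
C: beats D, A, and B → score 3.
C has the best pairwise record.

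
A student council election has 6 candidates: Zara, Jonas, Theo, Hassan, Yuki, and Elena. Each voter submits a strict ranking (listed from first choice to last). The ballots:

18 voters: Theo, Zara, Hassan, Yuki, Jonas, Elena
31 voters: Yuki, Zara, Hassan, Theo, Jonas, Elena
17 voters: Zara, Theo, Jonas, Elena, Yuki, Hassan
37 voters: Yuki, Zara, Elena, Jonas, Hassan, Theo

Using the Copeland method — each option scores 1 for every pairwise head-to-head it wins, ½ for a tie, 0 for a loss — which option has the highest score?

Zara: beats Jonas, Theo, Hassan, and Elena; loses to Yuki → score 4.
Jonas: beats Hassan and Elena; loses to Zara, Theo, and Yuki → score 2.
Theo: beats Jonas and Elena; loses to Zara, Hassan, and Yuki → score 2.
Hassan: beats Theo; loses to Zara, Jonas, Yuki, and Elena → score 1.
Yuki: beats Zara, Jonas, Theo, Hassan, and Elena → score 5.
Elena: beats Hassan; loses to Zara, Jonas, Theo, and Yuki → score 1.
Yuki has the best pairwise record.

Yuki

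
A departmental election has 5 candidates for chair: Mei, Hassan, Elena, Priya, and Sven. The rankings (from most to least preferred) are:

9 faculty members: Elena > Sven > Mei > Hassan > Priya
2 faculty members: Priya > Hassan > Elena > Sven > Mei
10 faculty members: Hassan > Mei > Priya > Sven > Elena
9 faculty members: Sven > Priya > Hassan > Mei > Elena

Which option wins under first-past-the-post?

First-place votes: Mei 0, Hassan 10, Elena 9, Priya 2, Sven 9.
Hassan has the most first-place votes.

Hassan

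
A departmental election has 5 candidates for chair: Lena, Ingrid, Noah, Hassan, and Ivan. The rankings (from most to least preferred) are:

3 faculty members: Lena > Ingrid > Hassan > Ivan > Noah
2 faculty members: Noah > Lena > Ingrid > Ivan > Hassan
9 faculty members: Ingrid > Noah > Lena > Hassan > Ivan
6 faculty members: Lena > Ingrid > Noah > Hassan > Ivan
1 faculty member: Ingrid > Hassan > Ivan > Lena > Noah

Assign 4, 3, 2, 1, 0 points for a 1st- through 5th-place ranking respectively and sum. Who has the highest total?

Lena: 3·4 + 2·3 + 9·2 + 6·4 + 1·1 = 61
Ingrid: 3·3 + 2·2 + 9·4 + 6·3 + 1·4 = 71
Noah: 3·0 + 2·4 + 9·3 + 6·2 + 1·0 = 47
Hassan: 3·2 + 2·0 + 9·1 + 6·1 + 1·3 = 24
Ivan: 3·1 + 2·1 + 9·0 + 6·0 + 1·2 = 7
Ingrid has the highest Borda score (71).

Ingrid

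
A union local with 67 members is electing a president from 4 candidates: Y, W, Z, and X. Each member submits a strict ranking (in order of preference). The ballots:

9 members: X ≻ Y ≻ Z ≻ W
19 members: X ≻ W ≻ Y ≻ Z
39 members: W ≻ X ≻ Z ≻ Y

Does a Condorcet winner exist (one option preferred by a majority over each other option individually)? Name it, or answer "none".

W

W vs Y: 58–9 for W.
W vs Z: 58–9 for W.
W vs X: 39–28 for W.
W beats every other option head-to-head.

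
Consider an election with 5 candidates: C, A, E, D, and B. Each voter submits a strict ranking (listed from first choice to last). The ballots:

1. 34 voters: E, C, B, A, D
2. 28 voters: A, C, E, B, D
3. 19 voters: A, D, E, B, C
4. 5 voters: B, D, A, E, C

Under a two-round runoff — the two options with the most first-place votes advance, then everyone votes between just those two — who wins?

A

Round 1 first-place votes: C 0, A 47, E 34, D 0, B 5.
A and E advance.
Runoff: A is preferred to E by 52 voters; E by 34.
A wins the runoff.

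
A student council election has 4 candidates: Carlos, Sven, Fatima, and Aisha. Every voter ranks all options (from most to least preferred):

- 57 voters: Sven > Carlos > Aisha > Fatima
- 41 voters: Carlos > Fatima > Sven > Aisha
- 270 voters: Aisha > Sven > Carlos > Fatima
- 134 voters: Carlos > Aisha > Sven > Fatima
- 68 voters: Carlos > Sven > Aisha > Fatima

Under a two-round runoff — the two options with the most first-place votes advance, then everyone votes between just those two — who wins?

Carlos

Round 1 first-place votes: Carlos 243, Sven 57, Fatima 0, Aisha 270.
Aisha and Carlos advance.
Runoff: Aisha is preferred to Carlos by 270 voters; Carlos by 300.
Carlos wins the runoff.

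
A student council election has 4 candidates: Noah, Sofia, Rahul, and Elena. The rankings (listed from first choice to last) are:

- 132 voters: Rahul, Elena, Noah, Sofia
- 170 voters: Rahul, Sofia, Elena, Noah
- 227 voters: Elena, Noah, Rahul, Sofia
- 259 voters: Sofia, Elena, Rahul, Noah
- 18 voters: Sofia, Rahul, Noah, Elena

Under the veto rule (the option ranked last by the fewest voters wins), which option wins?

Rahul

Last-place votes: Noah 429, Sofia 359, Rahul 0, Elena 18.
Rahul is ranked last by the fewest voters, so Rahul wins.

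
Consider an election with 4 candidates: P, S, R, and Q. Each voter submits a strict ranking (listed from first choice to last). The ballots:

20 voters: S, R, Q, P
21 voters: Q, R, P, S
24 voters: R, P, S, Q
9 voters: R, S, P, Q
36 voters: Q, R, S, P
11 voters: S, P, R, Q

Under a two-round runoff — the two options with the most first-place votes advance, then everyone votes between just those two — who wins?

R

Round 1 first-place votes: P 0, S 31, R 33, Q 57.
Q and R advance.
Runoff: Q is preferred to R by 57 voters; R by 64.
R wins the runoff.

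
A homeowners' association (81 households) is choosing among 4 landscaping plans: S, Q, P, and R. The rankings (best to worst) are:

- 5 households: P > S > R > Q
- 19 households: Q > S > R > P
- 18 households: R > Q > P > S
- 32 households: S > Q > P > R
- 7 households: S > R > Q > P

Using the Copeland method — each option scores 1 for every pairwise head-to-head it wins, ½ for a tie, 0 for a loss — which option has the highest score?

S: beats Q, P, and R → score 3.
Q: beats P and R; loses to S → score 2.
P: loses to S, Q, and R → score 0.
R: beats P; loses to S and Q → score 1.
S has the best pairwise record.

S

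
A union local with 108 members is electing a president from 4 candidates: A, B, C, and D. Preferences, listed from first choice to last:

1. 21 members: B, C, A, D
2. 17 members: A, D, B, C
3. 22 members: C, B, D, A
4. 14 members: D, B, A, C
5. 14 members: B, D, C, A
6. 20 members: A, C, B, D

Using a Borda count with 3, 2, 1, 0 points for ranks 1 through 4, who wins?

B

A: 21·1 + 17·3 + 22·0 + 14·1 + 14·0 + 20·3 = 146
B: 21·3 + 17·1 + 22·2 + 14·2 + 14·3 + 20·1 = 214
C: 21·2 + 17·0 + 22·3 + 14·0 + 14·1 + 20·2 = 162
D: 21·0 + 17·2 + 22·1 + 14·3 + 14·2 + 20·0 = 126
B has the highest Borda score (214).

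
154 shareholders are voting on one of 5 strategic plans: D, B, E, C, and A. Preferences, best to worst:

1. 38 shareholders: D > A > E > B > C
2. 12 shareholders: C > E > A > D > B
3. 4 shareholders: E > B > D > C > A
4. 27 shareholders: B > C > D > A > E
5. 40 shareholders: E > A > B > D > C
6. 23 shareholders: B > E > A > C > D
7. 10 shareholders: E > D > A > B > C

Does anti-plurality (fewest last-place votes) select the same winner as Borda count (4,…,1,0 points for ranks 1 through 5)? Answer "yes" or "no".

Anti-plurality — last-place votes: D 23, B 12, E 27, C 88, A 4. Winner: A.
Borda — scores: D 296, B 340, E 397, C 156, A 351. Winner: E.
The two methods disagree.

no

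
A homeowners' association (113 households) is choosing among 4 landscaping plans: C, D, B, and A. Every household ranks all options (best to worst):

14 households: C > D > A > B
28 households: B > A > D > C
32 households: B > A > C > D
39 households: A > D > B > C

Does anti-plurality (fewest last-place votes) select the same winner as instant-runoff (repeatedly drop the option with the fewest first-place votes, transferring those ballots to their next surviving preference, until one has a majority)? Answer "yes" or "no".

no

Anti-plurality — last-place votes: C 67, D 32, B 14, A 0. Winner: A.
Instant-runoff — R1 C 14, D 0, B 60, A 39 (B winner). Winner: B.
The two methods disagree.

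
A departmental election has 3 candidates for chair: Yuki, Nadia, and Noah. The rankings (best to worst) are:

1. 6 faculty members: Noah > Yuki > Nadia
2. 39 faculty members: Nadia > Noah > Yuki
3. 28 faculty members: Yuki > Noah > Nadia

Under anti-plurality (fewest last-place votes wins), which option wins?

Last-place votes: Yuki 39, Nadia 34, Noah 0.
Noah is ranked last by the fewest voters, so Noah wins.

Noah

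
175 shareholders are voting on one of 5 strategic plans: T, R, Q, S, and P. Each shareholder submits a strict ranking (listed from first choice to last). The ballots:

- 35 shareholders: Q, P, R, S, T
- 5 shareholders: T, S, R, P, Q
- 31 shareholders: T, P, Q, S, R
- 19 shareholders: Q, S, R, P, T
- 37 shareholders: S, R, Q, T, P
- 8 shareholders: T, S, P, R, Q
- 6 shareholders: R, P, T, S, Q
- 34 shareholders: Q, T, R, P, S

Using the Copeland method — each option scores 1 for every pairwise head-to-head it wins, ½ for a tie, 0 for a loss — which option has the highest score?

T: beats P; loses to R, Q, and S → score 1.
R: beats T and P; loses to Q and S → score 2.
Q: beats T, R, S, and P → score 4.
S: beats T and R; loses to Q and P → score 2.
P: beats S; loses to T, R, and Q → score 1.
Q has the best pairwise record.

Q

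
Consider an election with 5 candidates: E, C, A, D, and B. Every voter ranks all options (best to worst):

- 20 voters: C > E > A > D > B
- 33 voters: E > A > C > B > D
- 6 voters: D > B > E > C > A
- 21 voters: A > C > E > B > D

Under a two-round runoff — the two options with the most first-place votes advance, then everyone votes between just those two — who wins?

E

Round 1 first-place votes: E 33, C 20, A 21, D 6, B 0.
E and A advance.
Runoff: E is preferred to A by 59 voters; A by 21.
E wins the runoff.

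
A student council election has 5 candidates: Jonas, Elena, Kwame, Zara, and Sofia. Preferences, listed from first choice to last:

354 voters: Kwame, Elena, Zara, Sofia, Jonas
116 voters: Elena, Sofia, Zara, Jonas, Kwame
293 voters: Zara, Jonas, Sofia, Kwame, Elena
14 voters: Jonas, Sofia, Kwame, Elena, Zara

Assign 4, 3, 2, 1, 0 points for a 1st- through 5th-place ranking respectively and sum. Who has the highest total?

Zara

Jonas: 354·0 + 116·1 + 293·3 + 14·4 = 1051
Elena: 354·3 + 116·4 + 293·0 + 14·1 = 1540
Kwame: 354·4 + 116·0 + 293·1 + 14·2 = 1737
Zara: 354·2 + 116·2 + 293·4 + 14·0 = 2112
Sofia: 354·1 + 116·3 + 293·2 + 14·3 = 1330
Zara has the highest Borda score (2112).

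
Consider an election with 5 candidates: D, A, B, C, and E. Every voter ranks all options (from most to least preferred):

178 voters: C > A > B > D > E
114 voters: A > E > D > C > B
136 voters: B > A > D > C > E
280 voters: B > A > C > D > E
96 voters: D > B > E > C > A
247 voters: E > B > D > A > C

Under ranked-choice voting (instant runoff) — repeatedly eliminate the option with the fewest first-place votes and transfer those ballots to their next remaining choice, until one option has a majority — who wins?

Round 1: D 96, A 114, B 416, C 178, E 247. Eliminate D.
Round 2: A 114, B 512, C 178, E 247. Eliminate A.
Round 3: B 512, C 178, E 361. Eliminate C.
Round 4: B 690, E 361. B has a majority.

B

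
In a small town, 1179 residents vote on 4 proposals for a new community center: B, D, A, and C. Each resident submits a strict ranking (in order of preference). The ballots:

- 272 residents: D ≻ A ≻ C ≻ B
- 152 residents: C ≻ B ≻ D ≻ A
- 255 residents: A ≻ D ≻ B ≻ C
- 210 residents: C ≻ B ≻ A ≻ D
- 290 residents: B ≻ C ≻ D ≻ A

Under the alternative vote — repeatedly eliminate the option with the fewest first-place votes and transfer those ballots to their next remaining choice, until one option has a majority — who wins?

C

Round 1: B 290, D 272, A 255, C 362. Eliminate A.
Round 2: B 290, D 527, C 362. Eliminate B.
Round 3: D 527, C 652. C has a majority.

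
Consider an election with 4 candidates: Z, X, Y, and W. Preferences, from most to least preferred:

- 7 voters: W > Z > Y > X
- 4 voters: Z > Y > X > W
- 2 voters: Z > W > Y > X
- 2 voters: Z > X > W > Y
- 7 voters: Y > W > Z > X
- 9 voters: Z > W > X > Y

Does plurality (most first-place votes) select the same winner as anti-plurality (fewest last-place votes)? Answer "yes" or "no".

Plurality — first-place votes: Z 17, X 0, Y 7, W 7. Winner: Z.
Anti-plurality — last-place votes: Z 0, X 16, Y 11, W 4. Winner: Z.
The two methods agree.

yes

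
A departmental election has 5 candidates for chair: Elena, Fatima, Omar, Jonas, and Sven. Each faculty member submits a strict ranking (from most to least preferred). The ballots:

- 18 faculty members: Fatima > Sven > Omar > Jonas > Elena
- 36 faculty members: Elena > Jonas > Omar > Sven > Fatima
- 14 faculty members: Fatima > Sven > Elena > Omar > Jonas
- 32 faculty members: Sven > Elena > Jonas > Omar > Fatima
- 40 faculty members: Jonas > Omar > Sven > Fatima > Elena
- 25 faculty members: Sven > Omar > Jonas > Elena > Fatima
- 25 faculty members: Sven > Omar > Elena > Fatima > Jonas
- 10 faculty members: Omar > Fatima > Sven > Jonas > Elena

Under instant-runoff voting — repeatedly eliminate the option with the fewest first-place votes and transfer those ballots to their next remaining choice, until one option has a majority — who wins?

Sven

Round 1: Elena 36, Fatima 32, Omar 10, Jonas 40, Sven 82. Eliminate Omar.
Round 2: Elena 36, Fatima 42, Jonas 40, Sven 82. Eliminate Elena.
Round 3: Fatima 42, Jonas 76, Sven 82. Eliminate Fatima.
Round 4: Jonas 76, Sven 124. Sven has a majority.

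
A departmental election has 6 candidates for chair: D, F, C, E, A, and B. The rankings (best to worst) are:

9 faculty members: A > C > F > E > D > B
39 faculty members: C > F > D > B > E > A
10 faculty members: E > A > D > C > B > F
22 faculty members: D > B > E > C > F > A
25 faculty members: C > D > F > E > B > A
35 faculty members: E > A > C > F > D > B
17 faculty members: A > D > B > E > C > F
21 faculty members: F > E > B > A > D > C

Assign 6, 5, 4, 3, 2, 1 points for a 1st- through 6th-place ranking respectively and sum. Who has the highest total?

C

D: 9·2 + 39·4 + 10·4 + 22·6 + 25·5 + 35·2 + 17·5 + 21·2 = 668
F: 9·4 + 39·5 + 10·1 + 22·2 + 25·4 + 35·3 + 17·1 + 21·6 = 633
C: 9·5 + 39·6 + 10·3 + 22·3 + 25·6 + 35·4 + 17·2 + 21·1 = 720
E: 9·3 + 39·2 + 10·6 + 22·4 + 25·3 + 35·6 + 17·3 + 21·5 = 694
A: 9·6 + 39·1 + 10·5 + 22·1 + 25·1 + 35·5 + 17·6 + 21·3 = 530
B: 9·1 + 39·3 + 10·2 + 22·5 + 25·2 + 35·1 + 17·4 + 21·4 = 493
C has the highest Borda score (720).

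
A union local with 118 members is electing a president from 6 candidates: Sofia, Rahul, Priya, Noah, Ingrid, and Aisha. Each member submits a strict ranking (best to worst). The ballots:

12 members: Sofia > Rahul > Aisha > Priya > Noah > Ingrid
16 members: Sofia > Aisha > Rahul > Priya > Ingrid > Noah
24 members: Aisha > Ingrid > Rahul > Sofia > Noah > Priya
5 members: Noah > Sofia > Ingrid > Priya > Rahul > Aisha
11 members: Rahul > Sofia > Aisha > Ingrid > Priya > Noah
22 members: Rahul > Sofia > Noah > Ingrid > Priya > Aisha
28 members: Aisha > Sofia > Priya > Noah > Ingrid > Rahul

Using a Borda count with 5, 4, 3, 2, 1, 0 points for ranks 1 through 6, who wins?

Sofia

Sofia: 12·5 + 16·5 + 24·2 + 5·4 + 11·4 + 22·4 + 28·4 = 452
Rahul: 12·4 + 16·3 + 24·3 + 5·1 + 11·5 + 22·5 + 28·0 = 338
Priya: 12·2 + 16·2 + 24·0 + 5·2 + 11·1 + 22·1 + 28·3 = 183
Noah: 12·1 + 16·0 + 24·1 + 5·5 + 11·0 + 22·3 + 28·2 = 183
Ingrid: 12·0 + 16·1 + 24·4 + 5·3 + 11·2 + 22·2 + 28·1 = 221
Aisha: 12·3 + 16·4 + 24·5 + 5·0 + 11·3 + 22·0 + 28·5 = 393
Sofia has the highest Borda score (452).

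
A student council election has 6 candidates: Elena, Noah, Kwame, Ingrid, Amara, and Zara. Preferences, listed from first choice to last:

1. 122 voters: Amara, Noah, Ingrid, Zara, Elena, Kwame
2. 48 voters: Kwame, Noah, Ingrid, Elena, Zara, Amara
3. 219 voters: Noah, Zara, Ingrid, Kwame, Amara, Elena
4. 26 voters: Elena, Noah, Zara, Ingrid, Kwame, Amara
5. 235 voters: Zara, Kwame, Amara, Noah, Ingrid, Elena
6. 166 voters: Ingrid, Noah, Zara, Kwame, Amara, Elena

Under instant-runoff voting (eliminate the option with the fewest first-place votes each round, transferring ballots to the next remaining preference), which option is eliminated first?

Elena

Round 1: Elena 26, Noah 219, Kwame 48, Ingrid 166, Amara 122, Zara 235. Eliminate Elena.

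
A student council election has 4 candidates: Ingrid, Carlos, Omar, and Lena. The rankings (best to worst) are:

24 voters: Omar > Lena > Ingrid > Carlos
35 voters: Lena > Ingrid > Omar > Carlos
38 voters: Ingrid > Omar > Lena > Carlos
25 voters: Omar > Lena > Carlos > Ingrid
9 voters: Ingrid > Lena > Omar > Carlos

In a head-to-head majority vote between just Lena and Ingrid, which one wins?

Voters preferring Lena to Ingrid: 84; preferring Ingrid to Lena: 47.
Lena wins the head-to-head.

Lena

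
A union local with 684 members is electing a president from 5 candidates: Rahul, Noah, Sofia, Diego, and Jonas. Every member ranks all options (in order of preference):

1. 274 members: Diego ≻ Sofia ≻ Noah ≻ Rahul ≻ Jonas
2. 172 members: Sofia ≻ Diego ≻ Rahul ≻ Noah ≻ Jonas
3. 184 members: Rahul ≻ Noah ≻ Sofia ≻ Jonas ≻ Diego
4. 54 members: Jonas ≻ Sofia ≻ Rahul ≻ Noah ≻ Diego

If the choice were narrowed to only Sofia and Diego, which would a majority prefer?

Voters preferring Sofia to Diego: 410; preferring Diego to Sofia: 274.
Sofia wins the head-to-head.

Sofia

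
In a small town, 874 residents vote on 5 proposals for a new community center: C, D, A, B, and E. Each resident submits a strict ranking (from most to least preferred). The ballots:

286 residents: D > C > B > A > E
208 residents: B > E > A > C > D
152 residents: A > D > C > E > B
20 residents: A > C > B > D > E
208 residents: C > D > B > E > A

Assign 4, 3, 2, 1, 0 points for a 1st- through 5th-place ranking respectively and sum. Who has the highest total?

C: 286·3 + 208·1 + 152·2 + 20·3 + 208·4 = 2262
D: 286·4 + 208·0 + 152·3 + 20·1 + 208·3 = 2244
A: 286·1 + 208·2 + 152·4 + 20·4 + 208·0 = 1390
B: 286·2 + 208·4 + 152·0 + 20·2 + 208·2 = 1860
E: 286·0 + 208·3 + 152·1 + 20·0 + 208·1 = 984
C has the highest Borda score (2262).

C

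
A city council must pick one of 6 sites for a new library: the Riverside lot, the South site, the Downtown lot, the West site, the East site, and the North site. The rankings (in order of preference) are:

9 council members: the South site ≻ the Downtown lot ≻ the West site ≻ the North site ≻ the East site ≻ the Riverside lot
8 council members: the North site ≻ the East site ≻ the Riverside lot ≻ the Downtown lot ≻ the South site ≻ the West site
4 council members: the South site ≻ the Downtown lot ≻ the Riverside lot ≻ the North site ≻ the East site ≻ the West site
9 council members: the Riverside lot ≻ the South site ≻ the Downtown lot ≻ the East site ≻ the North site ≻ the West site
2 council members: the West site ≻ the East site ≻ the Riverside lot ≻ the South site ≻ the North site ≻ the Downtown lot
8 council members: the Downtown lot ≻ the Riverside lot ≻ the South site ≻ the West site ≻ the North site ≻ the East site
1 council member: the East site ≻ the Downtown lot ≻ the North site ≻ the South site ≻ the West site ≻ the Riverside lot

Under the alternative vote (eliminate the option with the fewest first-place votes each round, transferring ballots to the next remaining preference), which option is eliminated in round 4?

Round 1: the Riverside lot 9, the South site 13, the Downtown lot 8, the West site 2, the East site 1, the North site 8. Eliminate the East site.
Round 2: the Riverside lot 9, the South site 13, the Downtown lot 9, the West site 2, the North site 8. Eliminate the West site.
Round 3: the Riverside lot 11, the South site 13, the Downtown lot 9, the North site 8. Eliminate the North site.
Round 4: the Riverside lot 19, the South site 13, the Downtown lot 9. Eliminate the Downtown lot.

the Downtown lot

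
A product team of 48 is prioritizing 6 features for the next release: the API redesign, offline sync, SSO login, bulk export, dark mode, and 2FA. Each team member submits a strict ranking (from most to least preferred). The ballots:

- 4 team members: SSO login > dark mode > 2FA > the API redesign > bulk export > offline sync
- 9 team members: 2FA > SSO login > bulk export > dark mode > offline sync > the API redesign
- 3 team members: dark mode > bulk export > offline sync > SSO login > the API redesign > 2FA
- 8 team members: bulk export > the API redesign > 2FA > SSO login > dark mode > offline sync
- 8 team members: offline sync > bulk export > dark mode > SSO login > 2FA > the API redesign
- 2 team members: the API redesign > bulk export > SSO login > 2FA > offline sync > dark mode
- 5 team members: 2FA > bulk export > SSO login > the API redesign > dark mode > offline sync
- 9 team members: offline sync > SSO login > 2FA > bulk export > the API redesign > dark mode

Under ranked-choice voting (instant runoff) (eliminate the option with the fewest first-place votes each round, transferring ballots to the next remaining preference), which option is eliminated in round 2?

dark mode

Round 1: the API redesign 2, offline sync 17, SSO login 4, bulk export 8, dark mode 3, 2FA 14. Eliminate the API redesign.
Round 2: offline sync 17, SSO login 4, bulk export 10, dark mode 3, 2FA 14. Eliminate dark mode.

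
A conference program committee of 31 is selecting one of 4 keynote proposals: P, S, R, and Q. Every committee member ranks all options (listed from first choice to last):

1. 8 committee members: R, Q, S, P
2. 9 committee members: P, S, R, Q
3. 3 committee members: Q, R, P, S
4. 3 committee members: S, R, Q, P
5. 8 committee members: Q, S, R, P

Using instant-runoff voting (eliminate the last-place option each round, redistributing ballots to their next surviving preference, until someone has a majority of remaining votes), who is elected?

R

Round 1: P 9, S 3, R 8, Q 11. Eliminate S.
Round 2: P 9, R 11, Q 11. Eliminate P.
Round 3: R 20, Q 11. R has a majority.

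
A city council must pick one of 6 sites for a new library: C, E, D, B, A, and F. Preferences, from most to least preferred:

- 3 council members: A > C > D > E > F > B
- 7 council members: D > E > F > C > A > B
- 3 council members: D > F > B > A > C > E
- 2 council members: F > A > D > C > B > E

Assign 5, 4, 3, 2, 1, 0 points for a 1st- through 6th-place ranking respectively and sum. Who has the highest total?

D

C: 3·4 + 7·2 + 3·1 + 2·2 = 33
E: 3·2 + 7·4 + 3·0 + 2·0 = 34
D: 3·3 + 7·5 + 3·5 + 2·3 = 65
B: 3·0 + 7·0 + 3·3 + 2·1 = 11
A: 3·5 + 7·1 + 3·2 + 2·4 = 36
F: 3·1 + 7·3 + 3·4 + 2·5 = 46
D has the highest Borda score (65).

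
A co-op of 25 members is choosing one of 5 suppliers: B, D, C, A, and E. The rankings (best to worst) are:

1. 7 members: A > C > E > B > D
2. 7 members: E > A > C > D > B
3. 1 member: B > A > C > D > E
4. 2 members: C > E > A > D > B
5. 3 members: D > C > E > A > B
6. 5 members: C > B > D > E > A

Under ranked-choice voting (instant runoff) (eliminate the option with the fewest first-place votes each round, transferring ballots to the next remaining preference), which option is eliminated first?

Round 1: B 1, D 3, C 7, A 7, E 7. Eliminate B.

B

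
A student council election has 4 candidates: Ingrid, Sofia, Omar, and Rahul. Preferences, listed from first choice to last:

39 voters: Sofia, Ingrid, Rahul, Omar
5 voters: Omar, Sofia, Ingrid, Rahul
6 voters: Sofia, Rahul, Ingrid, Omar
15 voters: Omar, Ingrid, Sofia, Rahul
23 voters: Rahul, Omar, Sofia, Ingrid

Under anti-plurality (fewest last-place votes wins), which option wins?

Sofia

Last-place votes: Ingrid 23, Sofia 0, Omar 45, Rahul 20.
Sofia is ranked last by the fewest voters, so Sofia wins.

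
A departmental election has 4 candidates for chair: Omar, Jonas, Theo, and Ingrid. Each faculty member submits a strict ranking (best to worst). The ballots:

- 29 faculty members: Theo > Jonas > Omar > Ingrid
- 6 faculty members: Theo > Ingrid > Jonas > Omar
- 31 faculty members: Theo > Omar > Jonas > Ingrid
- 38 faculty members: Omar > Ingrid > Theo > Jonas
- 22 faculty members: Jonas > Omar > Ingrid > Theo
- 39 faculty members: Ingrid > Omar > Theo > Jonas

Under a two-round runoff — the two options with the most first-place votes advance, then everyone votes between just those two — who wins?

Round 1 first-place votes: Omar 38, Jonas 22, Theo 66, Ingrid 39.
Theo and Ingrid advance.
Runoff: Theo is preferred to Ingrid by 66 voters; Ingrid by 99.
Ingrid wins the runoff.

Ingrid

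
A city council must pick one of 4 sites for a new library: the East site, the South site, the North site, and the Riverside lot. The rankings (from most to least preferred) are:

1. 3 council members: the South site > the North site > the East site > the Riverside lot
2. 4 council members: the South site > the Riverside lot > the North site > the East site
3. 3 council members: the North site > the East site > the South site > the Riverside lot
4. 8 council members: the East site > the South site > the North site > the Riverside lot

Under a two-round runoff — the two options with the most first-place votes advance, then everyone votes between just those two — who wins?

the East site

Round 1 first-place votes: the East site 8, the South site 7, the North site 3, the Riverside lot 0.
the East site and the South site advance.
Runoff: the East site is preferred to the South site by 11 voters; the South site by 7.
the East site wins the runoff.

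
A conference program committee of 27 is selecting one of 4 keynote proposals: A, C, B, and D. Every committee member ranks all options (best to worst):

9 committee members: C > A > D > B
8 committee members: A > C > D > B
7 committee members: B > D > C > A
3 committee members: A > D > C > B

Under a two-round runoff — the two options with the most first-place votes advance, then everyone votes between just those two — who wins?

Round 1 first-place votes: A 11, C 9, B 7, D 0.
A and C advance.
Runoff: A is preferred to C by 11 voters; C by 16.
C wins the runoff.

C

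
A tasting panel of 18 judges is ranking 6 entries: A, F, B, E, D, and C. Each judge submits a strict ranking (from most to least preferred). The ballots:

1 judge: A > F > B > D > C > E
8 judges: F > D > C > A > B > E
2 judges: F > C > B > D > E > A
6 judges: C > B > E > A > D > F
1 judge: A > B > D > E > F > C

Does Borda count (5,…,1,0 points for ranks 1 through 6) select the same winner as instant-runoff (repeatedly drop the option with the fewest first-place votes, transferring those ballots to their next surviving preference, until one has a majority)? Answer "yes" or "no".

no

Borda — scores: A 38, F 55, B 45, E 22, D 47, C 63. Winner: C.
Instant-runoff — R1 A 2, F 10, B 0, E 0, D 0, C 6 (F winner). Winner: F.
The two methods disagree.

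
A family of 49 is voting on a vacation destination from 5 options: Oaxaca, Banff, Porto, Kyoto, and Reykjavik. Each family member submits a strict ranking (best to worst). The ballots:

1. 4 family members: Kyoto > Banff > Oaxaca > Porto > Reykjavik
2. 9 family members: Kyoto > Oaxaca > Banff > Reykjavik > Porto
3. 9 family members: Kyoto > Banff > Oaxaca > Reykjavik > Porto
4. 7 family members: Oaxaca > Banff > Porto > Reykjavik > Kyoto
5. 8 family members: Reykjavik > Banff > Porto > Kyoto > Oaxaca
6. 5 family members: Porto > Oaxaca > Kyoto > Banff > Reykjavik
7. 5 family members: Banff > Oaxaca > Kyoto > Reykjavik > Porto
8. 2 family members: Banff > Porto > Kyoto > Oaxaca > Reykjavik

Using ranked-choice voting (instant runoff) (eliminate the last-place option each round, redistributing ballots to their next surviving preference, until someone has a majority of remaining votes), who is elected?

Round 1: Oaxaca 7, Banff 7, Porto 5, Kyoto 22, Reykjavik 8. Eliminate Porto.
Round 2: Oaxaca 12, Banff 7, Kyoto 22, Reykjavik 8. Eliminate Banff.
Round 3: Oaxaca 17, Kyoto 24, Reykjavik 8. Eliminate Reykjavik.
Round 4: Oaxaca 17, Kyoto 32. Kyoto has a majority.

Kyoto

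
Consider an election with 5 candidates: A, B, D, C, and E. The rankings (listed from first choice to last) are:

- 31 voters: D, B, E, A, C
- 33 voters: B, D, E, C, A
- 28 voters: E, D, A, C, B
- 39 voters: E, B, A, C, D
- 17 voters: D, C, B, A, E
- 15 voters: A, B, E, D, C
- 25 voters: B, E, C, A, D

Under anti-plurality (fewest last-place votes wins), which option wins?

Last-place votes: A 33, B 28, D 64, C 46, E 17.
E is ranked last by the fewest voters, so E wins.

E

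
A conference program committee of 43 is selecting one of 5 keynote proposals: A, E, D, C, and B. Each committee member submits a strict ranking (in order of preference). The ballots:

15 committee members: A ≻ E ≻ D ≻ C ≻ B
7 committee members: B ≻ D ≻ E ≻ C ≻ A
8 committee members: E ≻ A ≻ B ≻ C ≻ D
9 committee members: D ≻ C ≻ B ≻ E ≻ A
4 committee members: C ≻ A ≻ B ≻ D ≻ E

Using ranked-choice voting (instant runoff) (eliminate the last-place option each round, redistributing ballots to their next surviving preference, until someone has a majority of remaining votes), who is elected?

Round 1: A 15, E 8, D 9, C 4, B 7. Eliminate C.
Round 2: A 19, E 8, D 9, B 7. Eliminate B.
Round 3: A 19, E 8, D 16. Eliminate E.
Round 4: A 27, D 16. A has a majority.

A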